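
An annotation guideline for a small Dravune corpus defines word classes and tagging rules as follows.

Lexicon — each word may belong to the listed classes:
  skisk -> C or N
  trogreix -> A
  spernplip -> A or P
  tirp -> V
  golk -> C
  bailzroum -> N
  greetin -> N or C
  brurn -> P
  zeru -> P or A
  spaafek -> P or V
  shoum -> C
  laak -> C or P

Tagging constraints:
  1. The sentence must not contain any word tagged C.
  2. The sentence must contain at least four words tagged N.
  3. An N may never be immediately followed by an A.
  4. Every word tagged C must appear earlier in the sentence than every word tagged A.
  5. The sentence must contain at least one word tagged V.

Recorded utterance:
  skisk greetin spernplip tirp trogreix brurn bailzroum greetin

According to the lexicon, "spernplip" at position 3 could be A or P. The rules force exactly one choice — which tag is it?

P

Candidates per position — 1:skisk {C,N}; 2:greetin {N,C}; 3:spernplip {A,P}; 4:tirp {V}; 5:trogreix {A}; 6:brurn {P}; 7:bailzroum {N}; 8:greetin {N,C}.
If word 1 were C, no tagging could satisfy rule 1; so word 1 is N.
If word 2 were C, no tagging could satisfy rule 1; so word 2 is N.
If word 3 were A, no tagging could satisfy rule 3; so word 3 is P.
If word 8 were C, no tagging could satisfy rule 1; so word 8 is N.
The only consistent sequence is: N N P V A P N N.
Check: rule 1 ✓; rule 2 ✓; rule 3 ✓; rule 4 ✓; rule 5 ✓.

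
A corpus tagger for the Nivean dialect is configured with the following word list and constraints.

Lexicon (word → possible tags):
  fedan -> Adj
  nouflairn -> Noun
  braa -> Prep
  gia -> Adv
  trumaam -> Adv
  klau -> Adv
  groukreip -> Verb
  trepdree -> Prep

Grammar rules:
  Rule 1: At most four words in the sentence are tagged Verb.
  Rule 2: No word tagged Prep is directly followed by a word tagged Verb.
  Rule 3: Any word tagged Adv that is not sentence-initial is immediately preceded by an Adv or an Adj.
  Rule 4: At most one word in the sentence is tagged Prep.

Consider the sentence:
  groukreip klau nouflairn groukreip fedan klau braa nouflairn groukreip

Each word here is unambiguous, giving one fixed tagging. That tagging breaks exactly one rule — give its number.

3

Fixed tagging: Verb Adv Noun Verb Adj Adv Prep Noun Verb.
Rule check: R1 ✓, R2 ✓, R3 ✗, R4 ✓.
Only rule 3 fails.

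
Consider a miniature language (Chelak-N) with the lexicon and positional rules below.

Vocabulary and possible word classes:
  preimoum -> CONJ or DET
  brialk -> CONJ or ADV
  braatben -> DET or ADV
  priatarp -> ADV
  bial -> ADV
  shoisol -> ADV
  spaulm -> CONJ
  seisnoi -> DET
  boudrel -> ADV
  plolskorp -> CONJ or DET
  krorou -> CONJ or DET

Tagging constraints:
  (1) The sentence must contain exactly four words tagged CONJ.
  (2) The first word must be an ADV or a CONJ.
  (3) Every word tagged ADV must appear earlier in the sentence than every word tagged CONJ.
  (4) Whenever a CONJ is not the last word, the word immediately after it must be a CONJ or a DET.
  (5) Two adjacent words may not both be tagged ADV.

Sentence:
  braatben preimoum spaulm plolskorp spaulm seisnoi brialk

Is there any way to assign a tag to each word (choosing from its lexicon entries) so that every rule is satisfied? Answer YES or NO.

YES

Candidates per position — 1:braatben {DET,ADV}; 2:preimoum {CONJ,DET}; 3:spaulm {CONJ}; 4:plolskorp {CONJ,DET}; 5:spaulm {CONJ}; 6:seisnoi {DET}; 7:brialk {CONJ,ADV}.
One satisfying assignment: ADV CONJ CONJ DET CONJ DET CONJ.
Check: rule 1 satisfied; rule 2 satisfied; rule 3 satisfied; rule 4 satisfied; rule 5 satisfied.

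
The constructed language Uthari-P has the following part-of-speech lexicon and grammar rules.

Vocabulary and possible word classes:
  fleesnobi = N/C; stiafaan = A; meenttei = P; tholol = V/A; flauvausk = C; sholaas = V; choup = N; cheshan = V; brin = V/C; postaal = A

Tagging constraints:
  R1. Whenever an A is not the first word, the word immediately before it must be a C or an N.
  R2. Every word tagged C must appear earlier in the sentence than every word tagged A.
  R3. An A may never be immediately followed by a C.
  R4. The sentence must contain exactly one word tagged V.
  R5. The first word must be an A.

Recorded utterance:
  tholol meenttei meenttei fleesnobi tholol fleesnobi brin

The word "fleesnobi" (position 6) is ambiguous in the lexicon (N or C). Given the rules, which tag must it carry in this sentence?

Candidates per position — 1:tholol {V,A}; 2:meenttei {P}; 3:meenttei {P}; 4:fleesnobi {N,C}; 5:tholol {V,A}; 6:fleesnobi {N,C}; 7:brin {V,C}.
If word 1 were V, no tagging could satisfy rule 5; so word 1 is A.
If word 4 were C, no tagging could satisfy rule 2; so word 4 is N.
If word 6 were C, no tagging could satisfy rule 2; so word 6 is N.
If word 7 were C, no tagging could satisfy rule 2; so word 7 is V.
If word 5 were V, no tagging could satisfy rule 4; so word 5 is A.
The unique satisfying tagging is: A P P N A N V.
Checking: rule 1 ✓; rule 2 ✓; rule 3 ✓; rule 4 ✓; rule 5 ✓.

N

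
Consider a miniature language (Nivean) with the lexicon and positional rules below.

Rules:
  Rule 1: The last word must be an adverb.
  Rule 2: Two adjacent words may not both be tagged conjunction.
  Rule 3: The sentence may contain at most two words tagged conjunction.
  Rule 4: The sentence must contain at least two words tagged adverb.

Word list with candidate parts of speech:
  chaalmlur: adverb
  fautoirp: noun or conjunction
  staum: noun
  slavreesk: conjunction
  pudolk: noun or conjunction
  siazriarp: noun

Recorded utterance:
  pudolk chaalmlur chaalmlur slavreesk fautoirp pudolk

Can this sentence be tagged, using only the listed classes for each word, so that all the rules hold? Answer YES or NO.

NO

Candidates per position — 1:pudolk {noun,conjunction}; 2:chaalmlur {adverb}; 3:chaalmlur {adverb}; 4:slavreesk {conjunction}; 5:fautoirp {noun,conjunction}; 6:pudolk {noun,conjunction}.
Rule 1 cannot be satisfied by any choice of tags from the lexicon.
So there is no consistent tagging.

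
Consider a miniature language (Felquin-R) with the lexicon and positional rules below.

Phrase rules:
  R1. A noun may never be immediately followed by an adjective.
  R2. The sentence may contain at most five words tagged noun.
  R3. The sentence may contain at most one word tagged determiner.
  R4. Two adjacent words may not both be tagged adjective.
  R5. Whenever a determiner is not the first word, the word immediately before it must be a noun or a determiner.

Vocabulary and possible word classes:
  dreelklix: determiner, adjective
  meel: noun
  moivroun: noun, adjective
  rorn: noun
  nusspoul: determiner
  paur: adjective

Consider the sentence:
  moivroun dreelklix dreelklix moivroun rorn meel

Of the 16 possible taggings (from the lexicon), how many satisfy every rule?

1

Candidates per position — 1:moivroun {noun,adjective}; 2:dreelklix {determiner,adjective}; 3:dreelklix {determiner,adjective}; 4:moivroun {noun,adjective}; 5:rorn {noun}; 6:meel {noun}.
There are 16 candidate sequences in total.
The sequences that satisfy every rule: noun determiner adjective noun noun noun.
Count = 1.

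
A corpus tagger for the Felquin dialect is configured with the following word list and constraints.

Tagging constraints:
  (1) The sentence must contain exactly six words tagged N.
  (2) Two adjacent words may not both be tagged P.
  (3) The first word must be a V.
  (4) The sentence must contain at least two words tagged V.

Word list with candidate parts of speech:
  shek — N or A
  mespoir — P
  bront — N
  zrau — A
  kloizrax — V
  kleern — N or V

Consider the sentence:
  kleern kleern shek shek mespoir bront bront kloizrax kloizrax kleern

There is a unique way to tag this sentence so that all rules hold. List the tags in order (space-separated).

V N N N P N N V V N

Candidates per position — 1:kleern {N,V}; 2:kleern {N,V}; 3:shek {N,A}; 4:shek {N,A}; 5:mespoir {P}; 6:bront {N}; 7:bront {N}; 8:kloizrax {V}; 9:kloizrax {V}; 10:kleern {N,V}.
At position 1, choosing N makes rule 3 impossible to satisfy; hence V.
At position 2, choosing V makes rule 1 impossible to satisfy; hence N.
At position 3, choosing A makes rule 1 impossible to satisfy; hence N.
At position 4, choosing A makes rule 1 impossible to satisfy; hence N.
At position 10, choosing V makes rule 1 impossible to satisfy; hence N.
The only consistent sequence is: V N N N P N N V V N.
Rule-by-rule: rule 1 ✓; rule 2 ✓; rule 3 ✓; rule 4 ✓.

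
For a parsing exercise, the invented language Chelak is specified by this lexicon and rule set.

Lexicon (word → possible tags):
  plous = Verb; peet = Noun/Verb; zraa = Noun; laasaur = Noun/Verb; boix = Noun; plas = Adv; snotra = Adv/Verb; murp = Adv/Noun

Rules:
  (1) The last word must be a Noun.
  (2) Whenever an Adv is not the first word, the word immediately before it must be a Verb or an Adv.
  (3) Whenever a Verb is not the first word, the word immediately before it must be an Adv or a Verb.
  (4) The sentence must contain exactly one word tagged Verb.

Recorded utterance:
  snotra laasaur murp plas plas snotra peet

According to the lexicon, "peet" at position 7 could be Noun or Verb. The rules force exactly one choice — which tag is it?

Candidates per position — 1:snotra {Adv,Verb}; 2:laasaur {Noun,Verb}; 3:murp {Adv,Noun}; 4:plas {Adv}; 5:plas {Adv}; 6:snotra {Adv,Verb}; 7:peet {Noun,Verb}.
Word 2 cannot be Noun — rule 2 would then fail for every completion. It is Verb.
Word 3 cannot be Noun — rule 2 would then fail for every completion. It is Adv.
Word 6 cannot be Verb — rule 4 would then fail for every completion. It is Adv.
Word 7 cannot be Verb — rule 1 would then fail for every completion. It is Noun.
Word 1 cannot be Verb — rule 4 would then fail for every completion. It is Adv.
The unique satisfying tagging is: Adv Verb Adv Adv Adv Adv Noun.
Checking: rule 1 holds; rule 2 holds; rule 3 holds; rule 4 holds.

Noun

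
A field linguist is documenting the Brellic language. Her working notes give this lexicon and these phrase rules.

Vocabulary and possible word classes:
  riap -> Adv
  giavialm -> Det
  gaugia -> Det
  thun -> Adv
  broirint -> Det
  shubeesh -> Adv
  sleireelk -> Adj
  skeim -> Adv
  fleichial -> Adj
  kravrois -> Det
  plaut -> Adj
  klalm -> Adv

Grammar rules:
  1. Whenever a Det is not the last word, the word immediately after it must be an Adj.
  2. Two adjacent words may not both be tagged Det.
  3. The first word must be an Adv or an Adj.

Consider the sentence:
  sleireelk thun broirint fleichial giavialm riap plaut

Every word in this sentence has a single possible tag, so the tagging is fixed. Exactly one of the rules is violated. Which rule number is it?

Fixed tagging: Adj Adv Det Adj Det Adv Adj.
Rule check: R1 fails, R2 ok, R3 ok.
Only rule 1 fails.

1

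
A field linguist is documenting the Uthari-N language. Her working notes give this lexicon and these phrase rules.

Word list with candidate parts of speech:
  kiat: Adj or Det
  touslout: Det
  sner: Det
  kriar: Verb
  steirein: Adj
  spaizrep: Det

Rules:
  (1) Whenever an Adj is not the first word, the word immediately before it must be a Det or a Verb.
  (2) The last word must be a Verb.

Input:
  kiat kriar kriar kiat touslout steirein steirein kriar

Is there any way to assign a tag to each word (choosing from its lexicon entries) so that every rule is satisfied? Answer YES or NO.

NO

Candidates per position — 1:kiat {Adj,Det}; 2:kriar {Verb}; 3:kriar {Verb}; 4:kiat {Adj,Det}; 5:touslout {Det}; 6:steirein {Adj}; 7:steirein {Adj}; 8:kriar {Verb}.
Rule 1 cannot be satisfied by any choice of tags from the lexicon.
So there is no consistent tagging.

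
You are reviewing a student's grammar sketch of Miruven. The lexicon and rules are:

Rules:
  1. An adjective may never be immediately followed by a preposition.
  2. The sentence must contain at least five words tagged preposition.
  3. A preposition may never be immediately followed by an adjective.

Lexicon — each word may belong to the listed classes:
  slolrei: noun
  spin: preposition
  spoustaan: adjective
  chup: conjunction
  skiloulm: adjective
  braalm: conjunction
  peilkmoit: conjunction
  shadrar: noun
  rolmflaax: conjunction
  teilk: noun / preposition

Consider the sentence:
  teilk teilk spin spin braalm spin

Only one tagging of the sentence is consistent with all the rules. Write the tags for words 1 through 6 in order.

Candidates per position — 1:teilk {noun,preposition}; 2:teilk {noun,preposition}; 3:spin {preposition}; 4:spin {preposition}; 5:braalm {conjunction}; 6:spin {preposition}.
Position 1: noun is ruled out by rule 2; that leaves preposition.
Position 2: noun is ruled out by rule 2; that leaves preposition.
That leaves exactly one tagging: preposition preposition preposition preposition conjunction preposition.
Rule-by-rule: rule 1 satisfied; rule 2 satisfied; rule 3 satisfied.

preposition preposition preposition preposition conjunction preposition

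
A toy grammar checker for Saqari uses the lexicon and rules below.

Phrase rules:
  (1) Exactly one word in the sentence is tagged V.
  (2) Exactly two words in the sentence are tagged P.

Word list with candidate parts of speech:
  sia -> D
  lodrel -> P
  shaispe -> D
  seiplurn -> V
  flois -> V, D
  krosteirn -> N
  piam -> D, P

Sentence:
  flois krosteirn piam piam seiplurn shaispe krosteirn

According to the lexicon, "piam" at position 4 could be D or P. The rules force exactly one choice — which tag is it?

Candidates per position — 1:flois {V,D}; 2:krosteirn {N}; 3:piam {D,P}; 4:piam {D,P}; 5:seiplurn {V}; 6:shaispe {D}; 7:krosteirn {N}.
If word 1 were V, no tagging could satisfy rule 1; so word 1 is D.
If word 3 were D, no tagging could satisfy rule 2; so word 3 is P.
If word 4 were D, no tagging could satisfy rule 2; so word 4 is P.
So the tagging must be: D N P P V D N.
Checking: rule 1 ✓; rule 2 ✓.

P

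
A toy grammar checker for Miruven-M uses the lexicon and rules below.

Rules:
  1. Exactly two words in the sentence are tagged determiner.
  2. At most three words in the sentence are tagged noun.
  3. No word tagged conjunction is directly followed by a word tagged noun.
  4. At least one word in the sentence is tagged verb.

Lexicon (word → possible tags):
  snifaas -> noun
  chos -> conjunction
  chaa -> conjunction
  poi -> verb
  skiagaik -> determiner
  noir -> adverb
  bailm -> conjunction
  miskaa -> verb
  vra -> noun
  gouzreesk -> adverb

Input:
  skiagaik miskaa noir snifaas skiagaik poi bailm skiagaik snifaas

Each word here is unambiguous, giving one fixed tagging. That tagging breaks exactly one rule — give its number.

1

Fixed tagging: determiner verb adverb noun determiner verb conjunction determiner noun.
Applying the rules: R1 violated, R2 holds, R3 holds, R4 holds.
Only rule 1 fails.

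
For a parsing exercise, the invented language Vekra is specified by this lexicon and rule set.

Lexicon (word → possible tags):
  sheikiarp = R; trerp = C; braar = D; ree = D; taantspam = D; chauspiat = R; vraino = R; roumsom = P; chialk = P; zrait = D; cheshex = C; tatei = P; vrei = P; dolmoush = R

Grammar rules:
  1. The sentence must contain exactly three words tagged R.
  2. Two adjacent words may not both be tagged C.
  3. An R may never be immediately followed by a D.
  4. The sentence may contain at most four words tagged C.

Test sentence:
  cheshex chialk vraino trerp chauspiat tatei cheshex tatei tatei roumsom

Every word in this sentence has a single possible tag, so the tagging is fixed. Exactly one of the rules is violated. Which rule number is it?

Fixed tagging: C P R C R P C P P P.
Rule check: R1 fails, R2 ok, R3 ok, R4 ok.
Only rule 1 fails.

1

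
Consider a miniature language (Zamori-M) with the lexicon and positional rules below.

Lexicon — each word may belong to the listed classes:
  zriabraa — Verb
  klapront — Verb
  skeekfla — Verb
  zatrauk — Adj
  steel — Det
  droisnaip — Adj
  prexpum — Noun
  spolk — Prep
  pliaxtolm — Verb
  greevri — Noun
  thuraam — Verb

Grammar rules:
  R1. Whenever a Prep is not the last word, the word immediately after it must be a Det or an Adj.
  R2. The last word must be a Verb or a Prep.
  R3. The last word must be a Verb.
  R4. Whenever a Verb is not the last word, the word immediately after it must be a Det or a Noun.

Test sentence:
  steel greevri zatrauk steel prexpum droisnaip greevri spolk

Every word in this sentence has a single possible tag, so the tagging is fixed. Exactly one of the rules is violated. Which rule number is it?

Fixed tagging: Det Noun Adj Det Noun Adj Noun Prep.
Applying the rules: R1 ok, R2 ok, R3 fails, R4 ok.
Only rule 3 fails.

3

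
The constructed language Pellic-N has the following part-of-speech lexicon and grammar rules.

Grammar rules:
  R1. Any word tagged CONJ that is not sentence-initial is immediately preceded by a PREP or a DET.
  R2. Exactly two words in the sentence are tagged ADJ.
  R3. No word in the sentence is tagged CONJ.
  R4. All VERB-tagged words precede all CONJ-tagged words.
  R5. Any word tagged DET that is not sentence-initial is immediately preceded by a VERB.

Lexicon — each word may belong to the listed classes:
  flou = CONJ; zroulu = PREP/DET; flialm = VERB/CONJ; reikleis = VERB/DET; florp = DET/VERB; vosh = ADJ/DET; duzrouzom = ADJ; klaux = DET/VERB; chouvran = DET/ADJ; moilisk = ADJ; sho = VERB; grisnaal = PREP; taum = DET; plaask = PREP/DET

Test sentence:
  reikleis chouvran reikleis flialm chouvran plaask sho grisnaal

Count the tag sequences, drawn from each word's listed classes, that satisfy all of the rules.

Candidates per position — 1:reikleis {VERB,DET}; 2:chouvran {DET,ADJ}; 3:reikleis {VERB,DET}; 4:flialm {VERB,CONJ}; 5:chouvran {DET,ADJ}; 6:plaask {PREP,DET}; 7:sho {VERB}; 8:grisnaal {PREP}.
There are 64 candidate sequences in total.
The sequences that satisfy every rule: VERB ADJ VERB VERB ADJ PREP VERB PREP; DET ADJ VERB VERB ADJ PREP VERB PREP.
Count = 2.

2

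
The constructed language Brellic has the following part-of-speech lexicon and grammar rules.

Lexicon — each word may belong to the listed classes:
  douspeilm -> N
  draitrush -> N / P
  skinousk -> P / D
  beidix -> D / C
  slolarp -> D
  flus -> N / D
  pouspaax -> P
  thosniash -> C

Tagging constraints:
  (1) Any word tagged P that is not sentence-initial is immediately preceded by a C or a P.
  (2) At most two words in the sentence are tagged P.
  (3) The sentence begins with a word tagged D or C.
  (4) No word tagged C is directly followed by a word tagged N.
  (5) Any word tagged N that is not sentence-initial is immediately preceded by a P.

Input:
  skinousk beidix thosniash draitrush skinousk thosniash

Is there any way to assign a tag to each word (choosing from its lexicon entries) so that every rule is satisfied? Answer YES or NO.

Candidates per position — 1:skinousk {P,D}; 2:beidix {D,C}; 3:thosniash {C}; 4:draitrush {N,P}; 5:skinousk {P,D}; 6:thosniash {C}.
One satisfying assignment: D C C P P C.
Verifying each rule — rule 1 holds; rule 2 holds; rule 3 holds; rule 4 holds; rule 5 holds.

YES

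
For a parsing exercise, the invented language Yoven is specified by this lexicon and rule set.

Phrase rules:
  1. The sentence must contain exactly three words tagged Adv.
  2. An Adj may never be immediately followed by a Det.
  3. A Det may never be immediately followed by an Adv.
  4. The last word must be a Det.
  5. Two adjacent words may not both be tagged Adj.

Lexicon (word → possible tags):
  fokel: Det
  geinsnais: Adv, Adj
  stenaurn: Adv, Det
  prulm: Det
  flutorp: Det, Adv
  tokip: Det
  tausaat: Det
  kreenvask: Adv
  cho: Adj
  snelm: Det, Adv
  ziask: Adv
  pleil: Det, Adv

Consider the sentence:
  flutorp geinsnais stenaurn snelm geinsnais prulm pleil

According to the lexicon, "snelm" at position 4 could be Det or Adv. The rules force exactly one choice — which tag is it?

Adv

Candidates per position — 1:flutorp {Det,Adv}; 2:geinsnais {Adv,Adj}; 3:stenaurn {Adv,Det}; 4:snelm {Det,Adv}; 5:geinsnais {Adv,Adj}; 6:prulm {Det}; 7:pleil {Det,Adv}.
Position 5: tagging it Adj would leave rule 2 unsatisfiable, so it must be Adv.
Position 7: tagging it Adv would leave rule 3 unsatisfiable, so it must be Det.
Position 3: tagging it Det would leave rule 3 unsatisfiable, so it must be Adv.
Position 4: tagging it Det would leave rule 3 unsatisfiable, so it must be Adv.
Position 1: tagging it Adv would leave rule 1 unsatisfiable, so it must be Det.
Position 2: tagging it Adv would leave rule 1 unsatisfiable, so it must be Adj.
So the tagging must be: Det Adj Adv Adv Adv Det Det.
Checking: rule 1 holds; rule 2 holds; rule 3 holds; rule 4 holds; rule 5 holds.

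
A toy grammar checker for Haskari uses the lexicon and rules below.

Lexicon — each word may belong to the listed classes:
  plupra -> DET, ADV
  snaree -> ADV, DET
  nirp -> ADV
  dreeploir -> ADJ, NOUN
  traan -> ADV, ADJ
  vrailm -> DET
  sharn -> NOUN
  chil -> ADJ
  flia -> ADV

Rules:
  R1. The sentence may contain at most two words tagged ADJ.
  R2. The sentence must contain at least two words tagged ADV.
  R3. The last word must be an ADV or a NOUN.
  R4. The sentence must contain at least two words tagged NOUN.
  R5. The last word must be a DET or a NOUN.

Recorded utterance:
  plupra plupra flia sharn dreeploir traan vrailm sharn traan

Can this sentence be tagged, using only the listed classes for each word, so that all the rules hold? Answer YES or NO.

NO

Candidates per position — 1:plupra {DET,ADV}; 2:plupra {DET,ADV}; 3:flia {ADV}; 4:sharn {NOUN}; 5:dreeploir {ADJ,NOUN}; 6:traan {ADV,ADJ}; 7:vrailm {DET}; 8:sharn {NOUN}; 9:traan {ADV,ADJ}.
Rule 5 cannot be satisfied by any choice of tags from the lexicon.
So there is no consistent tagging.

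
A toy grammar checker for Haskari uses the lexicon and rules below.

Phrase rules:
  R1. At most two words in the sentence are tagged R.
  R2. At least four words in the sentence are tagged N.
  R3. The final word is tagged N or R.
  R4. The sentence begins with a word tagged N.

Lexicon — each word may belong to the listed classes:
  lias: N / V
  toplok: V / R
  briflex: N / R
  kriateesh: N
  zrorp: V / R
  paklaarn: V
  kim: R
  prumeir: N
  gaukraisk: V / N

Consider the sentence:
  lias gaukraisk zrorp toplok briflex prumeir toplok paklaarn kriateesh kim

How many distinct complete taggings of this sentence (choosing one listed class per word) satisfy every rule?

Candidates per position — 1:lias {N,V}; 2:gaukraisk {V,N}; 3:zrorp {V,R}; 4:toplok {V,R}; 5:briflex {N,R}; 6:prumeir {N}; 7:toplok {V,R}; 8:paklaarn {V}; 9:kriateesh {N}; 10:kim {R}.
There are 64 candidate sequences in total.
Checking each against the rules leaves 9 sequences.
Count = 9.

9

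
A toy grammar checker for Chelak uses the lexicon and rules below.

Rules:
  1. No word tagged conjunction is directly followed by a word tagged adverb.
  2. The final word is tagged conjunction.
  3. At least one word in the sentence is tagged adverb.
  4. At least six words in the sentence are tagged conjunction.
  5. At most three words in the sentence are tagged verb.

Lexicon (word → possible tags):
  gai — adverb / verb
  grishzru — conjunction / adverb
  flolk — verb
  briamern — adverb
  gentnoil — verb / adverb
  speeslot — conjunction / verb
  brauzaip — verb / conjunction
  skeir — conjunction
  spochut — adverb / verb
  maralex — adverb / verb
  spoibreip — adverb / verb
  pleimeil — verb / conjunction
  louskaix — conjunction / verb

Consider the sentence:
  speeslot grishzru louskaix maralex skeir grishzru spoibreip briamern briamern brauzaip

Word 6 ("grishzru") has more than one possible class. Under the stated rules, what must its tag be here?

conjunction

Candidates per position — 1:speeslot {conjunction,verb}; 2:grishzru {conjunction,adverb}; 3:louskaix {conjunction,verb}; 4:maralex {adverb,verb}; 5:skeir {conjunction}; 6:grishzru {conjunction,adverb}; 7:spoibreip {adverb,verb}; 8:briamern {adverb}; 9:briamern {adverb}; 10:brauzaip {verb,conjunction}.
If word 1 were verb, no tagging could satisfy rule 4; so word 1 is conjunction.
If word 2 were adverb, no tagging could satisfy rule 1; so word 2 is conjunction.
If word 3 were verb, no tagging could satisfy rule 4; so word 3 is conjunction.
If word 4 were adverb, no tagging could satisfy rule 1; so word 4 is verb.
If word 6 were adverb, no tagging could satisfy rule 1; so word 6 is conjunction.
If word 7 were adverb, no tagging could satisfy rule 1; so word 7 is verb.
If word 10 were verb, no tagging could satisfy rule 2; so word 10 is conjunction.
So the tagging must be: conjunction conjunction conjunction verb conjunction conjunction verb adverb adverb conjunction.
Checking: rule 1 satisfied; rule 2 satisfied; rule 3 satisfied; rule 4 satisfied; rule 5 satisfied.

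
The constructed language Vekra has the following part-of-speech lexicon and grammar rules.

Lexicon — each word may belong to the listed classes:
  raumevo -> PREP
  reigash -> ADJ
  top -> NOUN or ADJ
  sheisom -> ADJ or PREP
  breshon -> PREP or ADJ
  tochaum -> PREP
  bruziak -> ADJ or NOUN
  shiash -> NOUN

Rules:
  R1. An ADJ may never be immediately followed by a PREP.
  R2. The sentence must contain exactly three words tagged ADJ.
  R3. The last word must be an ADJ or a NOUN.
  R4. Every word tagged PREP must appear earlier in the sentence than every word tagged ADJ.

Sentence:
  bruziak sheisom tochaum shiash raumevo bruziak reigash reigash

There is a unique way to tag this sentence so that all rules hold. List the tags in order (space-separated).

NOUN PREP PREP NOUN PREP ADJ ADJ ADJ

Candidates per position — 1:bruziak {ADJ,NOUN}; 2:sheisom {ADJ,PREP}; 3:tochaum {PREP}; 4:shiash {NOUN}; 5:raumevo {PREP}; 6:bruziak {ADJ,NOUN}; 7:reigash {ADJ}; 8:reigash {ADJ}.
If word 1 were ADJ, no tagging could satisfy rule 1; so word 1 is NOUN.
If word 2 were ADJ, no tagging could satisfy rule 1; so word 2 is PREP.
If word 6 were NOUN, no tagging could satisfy rule 2; so word 6 is ADJ.
The unique satisfying tagging is: NOUN PREP PREP NOUN PREP ADJ ADJ ADJ.
Rule-by-rule: rule 1 holds; rule 2 holds; rule 3 holds; rule 4 holds.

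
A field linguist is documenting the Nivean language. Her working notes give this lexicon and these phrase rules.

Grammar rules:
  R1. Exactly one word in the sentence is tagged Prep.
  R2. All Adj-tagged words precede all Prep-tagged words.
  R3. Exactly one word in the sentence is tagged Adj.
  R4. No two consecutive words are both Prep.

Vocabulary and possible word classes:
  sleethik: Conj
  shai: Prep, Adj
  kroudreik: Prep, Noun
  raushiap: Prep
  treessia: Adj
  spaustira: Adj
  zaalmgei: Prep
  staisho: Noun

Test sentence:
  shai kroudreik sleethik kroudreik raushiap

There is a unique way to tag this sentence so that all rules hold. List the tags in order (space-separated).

Adj Noun Conj Noun Prep

Candidates per position — 1:shai {Prep,Adj}; 2:kroudreik {Prep,Noun}; 3:sleethik {Conj}; 4:kroudreik {Prep,Noun}; 5:raushiap {Prep}.
Position 1: tagging it Prep would leave rule 1 unsatisfiable, so it must be Adj.
Position 2: tagging it Prep would leave rule 1 unsatisfiable, so it must be Noun.
Position 4: tagging it Prep would leave rule 1 unsatisfiable, so it must be Noun.
So the tagging must be: Adj Noun Conj Noun Prep.
Checking: rule 1 satisfied; rule 2 satisfied; rule 3 satisfied; rule 4 satisfied.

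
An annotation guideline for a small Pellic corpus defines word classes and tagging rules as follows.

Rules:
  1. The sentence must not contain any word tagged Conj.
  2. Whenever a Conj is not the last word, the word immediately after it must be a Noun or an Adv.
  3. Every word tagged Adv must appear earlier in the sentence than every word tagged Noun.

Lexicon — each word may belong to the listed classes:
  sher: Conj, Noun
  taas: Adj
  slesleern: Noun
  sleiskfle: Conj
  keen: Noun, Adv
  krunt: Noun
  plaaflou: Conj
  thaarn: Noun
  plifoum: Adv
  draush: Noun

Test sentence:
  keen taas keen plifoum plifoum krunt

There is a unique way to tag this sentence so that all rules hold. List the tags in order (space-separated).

Candidates per position — 1:keen {Noun,Adv}; 2:taas {Adj}; 3:keen {Noun,Adv}; 4:plifoum {Adv}; 5:plifoum {Adv}; 6:krunt {Noun}.
If word 1 were Noun, no tagging could satisfy rule 3; so word 1 is Adv.
If word 3 were Noun, no tagging could satisfy rule 3; so word 3 is Adv.
The only consistent sequence is: Adv Adj Adv Adv Adv Noun.
Rule-by-rule: rule 1 ✓; rule 2 ✓; rule 3 ✓.

Adv Adj Adv Adv Adv Noun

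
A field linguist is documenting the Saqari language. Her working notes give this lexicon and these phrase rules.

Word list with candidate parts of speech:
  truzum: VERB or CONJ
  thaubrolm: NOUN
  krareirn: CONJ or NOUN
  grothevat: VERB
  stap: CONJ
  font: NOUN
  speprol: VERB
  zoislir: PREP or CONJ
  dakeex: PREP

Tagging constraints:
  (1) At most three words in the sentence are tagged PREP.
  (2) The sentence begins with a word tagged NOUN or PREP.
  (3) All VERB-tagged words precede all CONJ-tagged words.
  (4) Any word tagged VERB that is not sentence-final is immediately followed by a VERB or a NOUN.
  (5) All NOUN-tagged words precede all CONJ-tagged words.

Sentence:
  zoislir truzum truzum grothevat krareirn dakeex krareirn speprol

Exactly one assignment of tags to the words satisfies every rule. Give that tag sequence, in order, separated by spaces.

Candidates per position — 1:zoislir {PREP,CONJ}; 2:truzum {VERB,CONJ}; 3:truzum {VERB,CONJ}; 4:grothevat {VERB}; 5:krareirn {CONJ,NOUN}; 6:dakeex {PREP}; 7:krareirn {CONJ,NOUN}; 8:speprol {VERB}.
Position 1: CONJ is ruled out by rule 2; that leaves PREP.
Position 2: CONJ is ruled out by rule 3; that leaves VERB.
Position 3: CONJ is ruled out by rule 3; that leaves VERB.
Position 5: CONJ is ruled out by rule 3; that leaves NOUN.
Position 7: CONJ is ruled out by rule 3; that leaves NOUN.
The unique satisfying tagging is: PREP VERB VERB VERB NOUN PREP NOUN VERB.
Check: rule 1 ✓; rule 2 ✓; rule 3 ✓; rule 4 ✓; rule 5 ✓.

PREP VERB VERB VERB NOUN PREP NOUN VERB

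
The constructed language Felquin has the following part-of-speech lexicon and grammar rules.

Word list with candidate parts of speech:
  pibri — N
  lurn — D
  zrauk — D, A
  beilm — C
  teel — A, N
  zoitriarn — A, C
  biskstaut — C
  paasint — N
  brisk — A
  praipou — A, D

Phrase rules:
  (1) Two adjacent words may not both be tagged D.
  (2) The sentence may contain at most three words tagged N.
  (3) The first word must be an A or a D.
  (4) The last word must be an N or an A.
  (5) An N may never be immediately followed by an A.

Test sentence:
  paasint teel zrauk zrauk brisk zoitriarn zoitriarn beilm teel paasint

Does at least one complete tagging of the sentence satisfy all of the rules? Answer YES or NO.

Candidates per position — 1:paasint {N}; 2:teel {A,N}; 3:zrauk {D,A}; 4:zrauk {D,A}; 5:brisk {A}; 6:zoitriarn {A,C}; 7:zoitriarn {A,C}; 8:beilm {C}; 9:teel {A,N}; 10:paasint {N}.
Rule 3 cannot be satisfied by any choice of tags from the lexicon.
So there is no consistent tagging.

NO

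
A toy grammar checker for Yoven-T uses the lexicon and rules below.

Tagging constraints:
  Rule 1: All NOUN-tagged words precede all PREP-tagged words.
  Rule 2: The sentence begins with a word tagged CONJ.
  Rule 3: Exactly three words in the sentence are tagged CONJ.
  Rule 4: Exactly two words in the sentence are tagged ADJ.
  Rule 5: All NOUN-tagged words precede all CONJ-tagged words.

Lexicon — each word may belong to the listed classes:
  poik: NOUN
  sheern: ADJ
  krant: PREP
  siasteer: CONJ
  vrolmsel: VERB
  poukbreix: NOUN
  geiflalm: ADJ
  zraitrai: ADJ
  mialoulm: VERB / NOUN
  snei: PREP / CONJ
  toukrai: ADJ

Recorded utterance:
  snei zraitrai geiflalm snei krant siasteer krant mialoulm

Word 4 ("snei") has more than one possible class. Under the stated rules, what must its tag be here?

Candidates per position — 1:snei {PREP,CONJ}; 2:zraitrai {ADJ}; 3:geiflalm {ADJ}; 4:snei {PREP,CONJ}; 5:krant {PREP}; 6:siasteer {CONJ}; 7:krant {PREP}; 8:mialoulm {VERB,NOUN}.
Position 1: PREP is ruled out by rule 2; that leaves CONJ.
Position 4: PREP is ruled out by rule 3; that leaves CONJ.
Position 8: NOUN is ruled out by rule 1; that leaves VERB.
The only consistent sequence is: CONJ ADJ ADJ CONJ PREP CONJ PREP VERB.
Check: rule 1 satisfied; rule 2 satisfied; rule 3 satisfied; rule 4 satisfied; rule 5 satisfied.

CONJ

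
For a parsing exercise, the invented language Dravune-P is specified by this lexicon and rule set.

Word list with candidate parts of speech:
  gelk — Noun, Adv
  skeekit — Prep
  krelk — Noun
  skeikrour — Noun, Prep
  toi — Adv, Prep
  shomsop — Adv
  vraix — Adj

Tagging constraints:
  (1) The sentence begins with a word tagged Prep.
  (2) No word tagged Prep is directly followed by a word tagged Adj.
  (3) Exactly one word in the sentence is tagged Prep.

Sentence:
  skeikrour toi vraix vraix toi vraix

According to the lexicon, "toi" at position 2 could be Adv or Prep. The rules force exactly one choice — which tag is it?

Candidates per position — 1:skeikrour {Noun,Prep}; 2:toi {Adv,Prep}; 3:vraix {Adj}; 4:vraix {Adj}; 5:toi {Adv,Prep}; 6:vraix {Adj}.
Word 1 cannot be Noun — rule 1 would then fail for every completion. It is Prep.
Word 2 cannot be Prep — rule 2 would then fail for every completion. It is Adv.
Word 5 cannot be Prep — rule 2 would then fail for every completion. It is Adv.
That leaves exactly one tagging: Prep Adv Adj Adj Adv Adj.
Check: rule 1 holds; rule 2 holds; rule 3 holds.

Adv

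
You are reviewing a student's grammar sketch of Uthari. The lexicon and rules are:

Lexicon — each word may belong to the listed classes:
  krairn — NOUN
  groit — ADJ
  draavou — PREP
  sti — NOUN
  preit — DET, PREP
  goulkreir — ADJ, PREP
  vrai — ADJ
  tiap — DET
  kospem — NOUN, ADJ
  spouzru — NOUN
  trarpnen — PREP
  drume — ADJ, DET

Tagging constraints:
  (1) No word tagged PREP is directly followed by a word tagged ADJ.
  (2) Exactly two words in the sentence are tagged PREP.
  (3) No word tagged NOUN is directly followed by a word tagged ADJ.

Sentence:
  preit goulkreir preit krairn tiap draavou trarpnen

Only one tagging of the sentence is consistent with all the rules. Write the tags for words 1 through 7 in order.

Candidates per position — 1:preit {DET,PREP}; 2:goulkreir {ADJ,PREP}; 3:preit {DET,PREP}; 4:krairn {NOUN}; 5:tiap {DET}; 6:draavou {PREP}; 7:trarpnen {PREP}.
Position 1: PREP is ruled out by rule 2; that leaves DET.
Position 2: PREP is ruled out by rule 2; that leaves ADJ.
Position 3: PREP is ruled out by rule 2; that leaves DET.
So the tagging must be: DET ADJ DET NOUN DET PREP PREP.
Rule-by-rule: rule 1 holds; rule 2 holds; rule 3 holds.

DET ADJ DET NOUN DET PREP PREP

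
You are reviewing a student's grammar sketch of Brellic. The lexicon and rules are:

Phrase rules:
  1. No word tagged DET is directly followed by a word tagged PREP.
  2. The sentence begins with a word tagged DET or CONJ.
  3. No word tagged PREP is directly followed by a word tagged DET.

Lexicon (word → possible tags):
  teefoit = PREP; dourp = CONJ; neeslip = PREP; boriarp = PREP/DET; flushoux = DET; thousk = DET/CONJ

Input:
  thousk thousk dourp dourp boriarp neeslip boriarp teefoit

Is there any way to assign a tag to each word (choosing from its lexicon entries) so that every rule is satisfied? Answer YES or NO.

YES

Candidates per position — 1:thousk {DET,CONJ}; 2:thousk {DET,CONJ}; 3:dourp {CONJ}; 4:dourp {CONJ}; 5:boriarp {PREP,DET}; 6:neeslip {PREP}; 7:boriarp {PREP,DET}; 8:teefoit {PREP}.
One satisfying assignment: DET DET CONJ CONJ PREP PREP PREP PREP.
Checking: rule 1 holds; rule 2 holds; rule 3 holds.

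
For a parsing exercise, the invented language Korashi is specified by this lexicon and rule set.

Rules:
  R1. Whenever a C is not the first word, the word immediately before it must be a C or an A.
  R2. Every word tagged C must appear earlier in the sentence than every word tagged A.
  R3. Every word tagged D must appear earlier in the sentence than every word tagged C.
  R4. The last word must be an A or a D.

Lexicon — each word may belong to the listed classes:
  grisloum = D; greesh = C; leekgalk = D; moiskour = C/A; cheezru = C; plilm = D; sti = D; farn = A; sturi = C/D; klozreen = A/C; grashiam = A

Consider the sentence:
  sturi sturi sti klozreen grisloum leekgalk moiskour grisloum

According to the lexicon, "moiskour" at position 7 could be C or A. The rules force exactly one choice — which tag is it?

Candidates per position — 1:sturi {C,D}; 2:sturi {C,D}; 3:sti {D}; 4:klozreen {A,C}; 5:grisloum {D}; 6:leekgalk {D}; 7:moiskour {C,A}; 8:grisloum {D}.
At position 1, choosing C makes rule 3 impossible to satisfy; hence D.
At position 2, choosing C makes rule 1 impossible to satisfy; hence D.
At position 4, choosing C makes rule 1 impossible to satisfy; hence A.
At position 7, choosing C makes rule 1 impossible to satisfy; hence A.
The unique satisfying tagging is: D D D A D D A D.
Checking: rule 1 satisfied; rule 2 satisfied; rule 3 satisfied; rule 4 satisfied.

A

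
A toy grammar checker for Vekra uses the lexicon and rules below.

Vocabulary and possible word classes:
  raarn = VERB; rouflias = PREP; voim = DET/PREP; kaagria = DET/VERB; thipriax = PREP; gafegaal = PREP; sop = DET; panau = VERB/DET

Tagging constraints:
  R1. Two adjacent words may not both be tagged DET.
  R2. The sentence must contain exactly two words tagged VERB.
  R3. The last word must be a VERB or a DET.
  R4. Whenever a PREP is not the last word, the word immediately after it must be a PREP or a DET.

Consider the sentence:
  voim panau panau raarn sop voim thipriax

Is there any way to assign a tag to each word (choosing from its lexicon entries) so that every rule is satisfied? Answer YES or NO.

NO

Candidates per position — 1:voim {DET,PREP}; 2:panau {VERB,DET}; 3:panau {VERB,DET}; 4:raarn {VERB}; 5:sop {DET}; 6:voim {DET,PREP}; 7:thipriax {PREP}.
Rule 3 cannot be satisfied by any choice of tags from the lexicon.
So there is no consistent tagging.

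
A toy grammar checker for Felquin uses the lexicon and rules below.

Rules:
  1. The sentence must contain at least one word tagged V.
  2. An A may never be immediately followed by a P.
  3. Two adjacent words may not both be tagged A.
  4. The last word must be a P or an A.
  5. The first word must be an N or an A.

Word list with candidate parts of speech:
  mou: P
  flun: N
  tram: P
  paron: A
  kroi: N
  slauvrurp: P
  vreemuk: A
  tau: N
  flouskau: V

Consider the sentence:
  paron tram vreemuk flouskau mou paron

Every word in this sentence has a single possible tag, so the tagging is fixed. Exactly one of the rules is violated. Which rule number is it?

2

Fixed tagging: A P A V P A.
Rule check: R1 ✓, R2 ✗, R3 ✓, R4 ✓, R5 ✓.
Only rule 2 fails.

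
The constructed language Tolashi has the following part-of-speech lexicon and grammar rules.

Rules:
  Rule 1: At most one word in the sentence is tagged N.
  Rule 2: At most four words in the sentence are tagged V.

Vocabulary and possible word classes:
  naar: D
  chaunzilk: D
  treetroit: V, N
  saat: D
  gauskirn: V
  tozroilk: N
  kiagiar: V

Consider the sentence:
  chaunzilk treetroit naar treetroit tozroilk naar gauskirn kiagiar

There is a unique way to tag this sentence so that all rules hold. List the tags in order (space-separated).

D V D V N D V V

Candidates per position — 1:chaunzilk {D}; 2:treetroit {V,N}; 3:naar {D}; 4:treetroit {V,N}; 5:tozroilk {N}; 6:naar {D}; 7:gauskirn {V}; 8:kiagiar {V}.
At position 2, choosing N makes rule 1 impossible to satisfy; hence V.
At position 4, choosing N makes rule 1 impossible to satisfy; hence V.
So the tagging must be: D V D V N D V V.
Rule-by-rule: rule 1 ok; rule 2 ok.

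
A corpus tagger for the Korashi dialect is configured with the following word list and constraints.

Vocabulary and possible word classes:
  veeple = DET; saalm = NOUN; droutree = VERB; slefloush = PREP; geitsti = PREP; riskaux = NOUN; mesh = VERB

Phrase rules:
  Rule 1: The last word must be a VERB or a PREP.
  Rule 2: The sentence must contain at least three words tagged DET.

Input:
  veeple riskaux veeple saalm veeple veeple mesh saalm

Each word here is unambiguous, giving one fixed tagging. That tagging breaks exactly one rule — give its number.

Fixed tagging: DET NOUN DET NOUN DET DET VERB NOUN.
Checking each rule: R1 violated, R2 holds.
Only rule 1 fails.

1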